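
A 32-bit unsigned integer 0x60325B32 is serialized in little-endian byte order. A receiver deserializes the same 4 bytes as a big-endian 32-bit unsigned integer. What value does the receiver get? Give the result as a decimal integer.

Stored little-endian, the bytes at ascending addresses are 32 5B 32 60.
Read back as big-endian, the last byte is least significant, giving 0x325B3260.
0x325B3260 = 844837472.

844837472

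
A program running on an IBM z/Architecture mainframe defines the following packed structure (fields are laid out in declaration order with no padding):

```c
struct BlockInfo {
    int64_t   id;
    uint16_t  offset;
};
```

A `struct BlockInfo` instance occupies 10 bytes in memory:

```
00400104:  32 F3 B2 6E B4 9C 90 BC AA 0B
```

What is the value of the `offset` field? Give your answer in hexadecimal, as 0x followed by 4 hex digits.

0xAA0B

`offset` follows `id` (8 bytes), so it starts at byte offset 8 and occupies 2 bytes.
Bytes at offsets 8..9: AA 0B.
In big-endian order the high byte comes first in memory.
The bytes are already most-significant first: 0xAA0B.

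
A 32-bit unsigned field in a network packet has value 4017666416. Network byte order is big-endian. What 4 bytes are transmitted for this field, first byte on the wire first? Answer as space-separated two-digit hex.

EF 78 B9 70

4017666416 in hexadecimal, padded to 32 bits, is 0xEF78B970.
Split into bytes (most-significant first): EF 78 B9 70.
Big-endian stores the most-significant byte at the lowest address.
So the memory order matches the most-significant-first order: EF 78 B9 70.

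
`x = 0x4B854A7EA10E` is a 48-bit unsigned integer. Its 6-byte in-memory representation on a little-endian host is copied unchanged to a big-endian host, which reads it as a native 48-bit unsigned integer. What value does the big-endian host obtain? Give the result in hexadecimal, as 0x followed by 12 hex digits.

0x0EA17E4A854B

Stored little-endian, the bytes at ascending addresses are 0E A1 7E 4A 85 4B.
Read back as big-endian, the last byte is least significant, giving 0x0EA17E4A854B.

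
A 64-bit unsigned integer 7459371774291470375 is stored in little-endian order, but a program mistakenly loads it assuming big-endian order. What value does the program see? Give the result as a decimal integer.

2875609342474945895

7459371774291470375 in 64-bit hexadecimal is 0x6785031B7637E827.
Stored little-endian, the bytes at ascending addresses are 27 E8 37 76 1B 03 85 67.
Read back as big-endian, the last byte is least significant, giving 0x27E837761B038567.
0x27E837761B038567 = 2875609342474945895.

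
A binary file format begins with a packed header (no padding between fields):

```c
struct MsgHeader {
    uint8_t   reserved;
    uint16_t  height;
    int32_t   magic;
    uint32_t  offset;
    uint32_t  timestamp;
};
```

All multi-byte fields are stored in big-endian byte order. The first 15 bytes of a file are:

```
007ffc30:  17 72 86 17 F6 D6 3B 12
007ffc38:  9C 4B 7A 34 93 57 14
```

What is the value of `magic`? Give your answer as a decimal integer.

402052667

`magic` follows `reserved` (1 B), `height` (2 B), so it starts at offset 1 + 2 = 3 and occupies 4 bytes.
Bytes at offsets 3..6: 17 F6 D6 3B.
Big-endian stores the most-significant byte at the lowest address.
The bytes are already most-significant first: 0x17F6D63B.
0x17F6D63B = 402052667.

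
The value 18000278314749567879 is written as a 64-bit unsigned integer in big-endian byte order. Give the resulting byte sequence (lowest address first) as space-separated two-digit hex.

F9 CD D5 C1 F8 D0 A3 87

18000278314749567879 in hexadecimal, padded to 64 bits, is 0xF9CDD5C1F8D0A387.
Split into bytes (most-significant first): F9 CD D5 C1 F8 D0 A3 87.
In big-endian order the high byte comes first in memory.
So the memory order matches the most-significant-first order: F9 CD D5 C1 F8 D0 A3 87.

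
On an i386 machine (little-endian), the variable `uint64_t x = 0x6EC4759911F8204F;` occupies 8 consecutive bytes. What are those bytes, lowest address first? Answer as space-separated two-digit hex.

4F 20 F8 11 99 75 C4 6E

Split into bytes (most-significant first): 6E C4 75 99 11 F8 20 4F.
Little-endian stores the least-significant byte at the lowest address.
So at ascending addresses the bytes are 4F 20 F8 11 99 75 C4 6E.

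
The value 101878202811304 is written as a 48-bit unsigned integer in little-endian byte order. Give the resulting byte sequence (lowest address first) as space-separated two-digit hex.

A8 C3 16 5E A8 5C

101878202811304 in hexadecimal, padded to 48 bits, is 0x5CA85E16C3A8.
Split into bytes (most-significant first): 5C A8 5E 16 C3 A8.
In little-endian order the low byte comes first in memory.
So at ascending addresses the bytes are A8 C3 16 5E A8 5C.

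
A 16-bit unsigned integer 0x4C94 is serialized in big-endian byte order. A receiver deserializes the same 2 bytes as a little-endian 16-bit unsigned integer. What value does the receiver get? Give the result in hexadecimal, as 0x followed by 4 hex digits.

Stored big-endian, the bytes at ascending addresses are 4C 94.
Read back as little-endian, the first byte is least significant, giving 0x944C.

0x944C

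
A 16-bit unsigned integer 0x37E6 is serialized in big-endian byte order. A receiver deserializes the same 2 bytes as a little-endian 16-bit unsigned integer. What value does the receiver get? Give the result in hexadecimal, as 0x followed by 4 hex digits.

Stored big-endian, the bytes at ascending addresses are 37 E6.
Read back as little-endian, the first byte is least significant, giving 0xE637.

0xE637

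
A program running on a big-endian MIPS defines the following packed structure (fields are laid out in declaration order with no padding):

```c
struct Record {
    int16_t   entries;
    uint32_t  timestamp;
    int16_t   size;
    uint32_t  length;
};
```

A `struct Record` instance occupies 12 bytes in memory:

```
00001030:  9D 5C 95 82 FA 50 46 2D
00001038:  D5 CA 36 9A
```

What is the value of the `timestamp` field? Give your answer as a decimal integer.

`timestamp` follows `entries` (2 bytes), so it starts at byte offset 2 and occupies 4 bytes.
Bytes at offsets 2..5: 95 82 FA 50.
Big-endian: lowest address holds the most-significant byte.
The bytes are already most-significant first: 0x9582FA50.
0x9582FA50 = 2508388944.

2508388944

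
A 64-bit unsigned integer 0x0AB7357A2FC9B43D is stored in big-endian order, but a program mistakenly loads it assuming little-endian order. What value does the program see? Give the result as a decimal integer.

4446399937872508682

Stored big-endian, the bytes at ascending addresses are 0A B7 35 7A 2F C9 B4 3D.
Read back as little-endian, the first byte is least significant, giving 0x3DB4C92F7A35B70A.
0x3DB4C92F7A35B70A = 4446399937872508682.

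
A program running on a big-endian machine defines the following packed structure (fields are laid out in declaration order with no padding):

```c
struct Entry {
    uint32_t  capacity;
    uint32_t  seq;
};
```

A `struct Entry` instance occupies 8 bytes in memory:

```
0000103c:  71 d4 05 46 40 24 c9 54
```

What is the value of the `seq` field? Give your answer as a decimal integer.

1076152660

`seq` follows `capacity` (4 bytes), so it starts at byte offset 4 and occupies 4 bytes.
Bytes at offsets 4..7: 40 24 C9 54.
In big-endian order the high byte comes first in memory.
The bytes are already most-significant first: 0x4024C954.
0x4024C954 = 1076152660.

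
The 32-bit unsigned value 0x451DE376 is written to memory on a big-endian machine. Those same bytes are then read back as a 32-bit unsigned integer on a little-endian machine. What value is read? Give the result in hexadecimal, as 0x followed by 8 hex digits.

0x76E31D45

Stored big-endian, the bytes at ascending addresses are 45 1D E3 76.
Read back as little-endian, the first byte is least significant, giving 0x76E31D45.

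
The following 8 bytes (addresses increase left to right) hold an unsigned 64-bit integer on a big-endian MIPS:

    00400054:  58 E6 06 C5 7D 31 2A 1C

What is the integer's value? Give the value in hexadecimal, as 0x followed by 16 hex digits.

0x58E606C57D312A1C

Big-endian: lowest address holds the most-significant byte.
The bytes are already most-significant first: 0x58E606C57D312A1C.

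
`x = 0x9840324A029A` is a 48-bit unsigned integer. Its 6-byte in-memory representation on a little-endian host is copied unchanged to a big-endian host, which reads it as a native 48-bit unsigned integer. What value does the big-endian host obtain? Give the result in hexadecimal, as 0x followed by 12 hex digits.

Stored little-endian, the bytes at ascending addresses are 9A 02 4A 32 40 98.
Read back as big-endian, the last byte is least significant, giving 0x9A024A324098.

0x9A024A324098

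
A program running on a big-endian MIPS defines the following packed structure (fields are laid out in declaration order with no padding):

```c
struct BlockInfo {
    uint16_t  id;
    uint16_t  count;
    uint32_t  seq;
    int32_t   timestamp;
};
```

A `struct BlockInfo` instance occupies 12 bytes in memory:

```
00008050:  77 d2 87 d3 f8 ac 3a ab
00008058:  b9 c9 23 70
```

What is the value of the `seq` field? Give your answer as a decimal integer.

`seq` follows `id` (2 B), `count` (2 B), so it starts at offset 2 + 2 = 4 and occupies 4 bytes.
Bytes at offsets 4..7: F8 AC 3A AB.
In big-endian order the high byte comes first in memory.
The bytes are already most-significant first: 0xF8AC3AAB.
0xF8AC3AAB = 4172036779.

4172036779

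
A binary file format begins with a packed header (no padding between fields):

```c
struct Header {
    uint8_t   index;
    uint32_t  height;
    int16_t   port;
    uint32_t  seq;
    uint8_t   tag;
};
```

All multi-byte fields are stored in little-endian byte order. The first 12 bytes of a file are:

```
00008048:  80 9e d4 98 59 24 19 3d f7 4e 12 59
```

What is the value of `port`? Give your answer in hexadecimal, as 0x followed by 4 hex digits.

`port` follows `index` (1 B), `height` (4 B), so it starts at offset 1 + 4 = 5 and occupies 2 bytes.
Bytes at offsets 5..6: 24 19.
In little-endian order the low byte comes first in memory.
Reassemble most-significant byte first: 19 24 → 0x1924.

0x1924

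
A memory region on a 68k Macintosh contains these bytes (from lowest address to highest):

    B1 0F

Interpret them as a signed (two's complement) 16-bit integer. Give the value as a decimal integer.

Big-endian stores the most-significant byte at the lowest address.
The bytes are already most-significant first: 0xB10F.
Top bit is set, so as a signed 16-bit value this is 0xB10F − 2^16 = -20209.

-20209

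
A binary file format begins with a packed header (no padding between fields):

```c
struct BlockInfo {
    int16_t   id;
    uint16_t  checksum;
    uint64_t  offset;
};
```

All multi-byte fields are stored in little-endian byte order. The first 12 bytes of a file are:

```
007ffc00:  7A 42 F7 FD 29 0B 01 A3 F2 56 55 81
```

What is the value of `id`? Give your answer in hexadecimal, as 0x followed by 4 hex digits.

`id` is the first field, at byte offset 0, occupying 2 bytes.
Bytes at offsets 0..1: 7A 42.
Little-endian stores the least-significant byte at the lowest address.
Reassemble most-significant byte first: 42 7A → 0x427A.

0x427A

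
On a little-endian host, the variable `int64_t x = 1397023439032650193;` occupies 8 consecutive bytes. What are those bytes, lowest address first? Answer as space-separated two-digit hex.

1397023439032650193 in hexadecimal, padded to 64 bits, is 0x1363396A826F89D1.
Split into bytes (most-significant first): 13 63 39 6A 82 6F 89 D1.
In little-endian order the low byte comes first in memory.
So at ascending addresses the bytes are D1 89 6F 82 6A 39 63 13.

D1 89 6F 82 6A 39 63 13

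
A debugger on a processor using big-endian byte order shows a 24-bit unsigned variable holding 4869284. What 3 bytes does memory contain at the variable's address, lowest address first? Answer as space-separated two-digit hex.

4869284 in hexadecimal, padded to 24 bits, is 0x4A4CA4.
Split into bytes (most-significant first): 4A 4C A4.
In big-endian order the high byte comes first in memory.
So the memory order matches the most-significant-first order: 4A 4C A4.

4A 4C A4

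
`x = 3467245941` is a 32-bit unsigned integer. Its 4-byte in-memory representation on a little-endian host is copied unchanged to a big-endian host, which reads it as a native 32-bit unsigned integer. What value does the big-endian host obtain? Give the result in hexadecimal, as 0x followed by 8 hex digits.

0x75F9A9CE

3467245941 in 32-bit hexadecimal is 0xCEA9F975.
Stored little-endian, the bytes at ascending addresses are 75 F9 A9 CE.
Read back as big-endian, the last byte is least significant, giving 0x75F9A9CE.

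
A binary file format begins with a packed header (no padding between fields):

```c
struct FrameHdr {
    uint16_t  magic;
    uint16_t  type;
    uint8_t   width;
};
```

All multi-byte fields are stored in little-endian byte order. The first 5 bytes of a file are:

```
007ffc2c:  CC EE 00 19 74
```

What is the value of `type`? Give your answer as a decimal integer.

6400

`type` follows `magic` (2 bytes), so it starts at byte offset 2 and occupies 2 bytes.
Bytes at offsets 2..3: 00 19.
Little-endian: lowest address holds the least-significant byte.
Reassemble most-significant byte first: 19 00 → 0x1900.
0x1900 = 6400.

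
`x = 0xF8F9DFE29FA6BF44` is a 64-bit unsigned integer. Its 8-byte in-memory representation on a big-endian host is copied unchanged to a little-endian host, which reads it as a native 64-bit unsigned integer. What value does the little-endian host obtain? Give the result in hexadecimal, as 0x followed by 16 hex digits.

Stored big-endian, the bytes at ascending addresses are F8 F9 DF E2 9F A6 BF 44.
Read back as little-endian, the first byte is least significant, giving 0x44BFA69FE2DFF9F8.

0x44BFA69FE2DFF9F8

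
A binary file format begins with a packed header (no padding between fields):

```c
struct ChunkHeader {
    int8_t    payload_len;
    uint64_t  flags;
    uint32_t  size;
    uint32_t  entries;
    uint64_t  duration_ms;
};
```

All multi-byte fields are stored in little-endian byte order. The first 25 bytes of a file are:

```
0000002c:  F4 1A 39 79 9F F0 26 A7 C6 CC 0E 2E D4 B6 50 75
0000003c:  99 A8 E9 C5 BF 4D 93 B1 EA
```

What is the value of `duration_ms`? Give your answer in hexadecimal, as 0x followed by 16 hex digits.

`duration_ms` follows `payload_len` (1 B), `flags` (8 B), `size` (4 B), `entries` (4 B), so it starts at offset 1 + 8 + 4 + 4 = 17 and occupies 8 bytes.
Bytes at offsets 17..24: A8 E9 C5 BF 4D 93 B1 EA.
In little-endian order the low byte comes first in memory.
Reassemble most-significant byte first: EA B1 93 4D BF C5 E9 A8 → 0xEAB1934DBFC5E9A8.

0xEAB1934DBFC5E9A8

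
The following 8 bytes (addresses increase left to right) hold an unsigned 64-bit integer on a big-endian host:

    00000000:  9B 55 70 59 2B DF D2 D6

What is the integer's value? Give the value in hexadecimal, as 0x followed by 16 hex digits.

0x9B5570592BDFD2D6

Big-endian: lowest address holds the most-significant byte.
The bytes are already most-significant first: 0x9B5570592BDFD2D6.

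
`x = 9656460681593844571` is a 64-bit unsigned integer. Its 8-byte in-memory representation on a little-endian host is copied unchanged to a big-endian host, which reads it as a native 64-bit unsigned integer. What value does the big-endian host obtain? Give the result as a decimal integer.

9656460681593844571 in 64-bit hexadecimal is 0x8602A3D3E9ED735B.
Stored little-endian, the bytes at ascending addresses are 5B 73 ED E9 D3 A3 02 86.
Read back as big-endian, the last byte is least significant, giving 0x5B73EDE9D3A30286.
0x5B73EDE9D3A30286 = 6589872268307006086.

6589872268307006086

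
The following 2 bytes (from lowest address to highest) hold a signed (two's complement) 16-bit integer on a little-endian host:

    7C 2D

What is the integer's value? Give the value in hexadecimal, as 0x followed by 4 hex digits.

0x2D7C

Little-endian stores the least-significant byte at the lowest address.
Reassemble most-significant byte first: 2D 7C → 0x2D7C.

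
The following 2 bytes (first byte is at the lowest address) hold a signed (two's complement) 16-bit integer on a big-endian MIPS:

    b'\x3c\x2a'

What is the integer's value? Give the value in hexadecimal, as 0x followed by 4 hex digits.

0x3C2A

In big-endian order the high byte comes first in memory.
The bytes are already most-significant first: 0x3C2A.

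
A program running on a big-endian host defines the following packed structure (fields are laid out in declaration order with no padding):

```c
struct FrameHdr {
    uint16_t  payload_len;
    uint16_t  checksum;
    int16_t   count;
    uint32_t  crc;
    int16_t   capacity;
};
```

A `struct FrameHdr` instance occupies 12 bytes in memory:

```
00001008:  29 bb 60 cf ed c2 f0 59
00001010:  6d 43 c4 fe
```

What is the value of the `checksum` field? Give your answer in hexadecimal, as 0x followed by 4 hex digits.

`checksum` follows `payload_len` (2 bytes), so it starts at byte offset 2 and occupies 2 bytes.
Bytes at offsets 2..3: 60 CF.
In big-endian order the high byte comes first in memory.
The bytes are already most-significant first: 0x60CF.

0x60CF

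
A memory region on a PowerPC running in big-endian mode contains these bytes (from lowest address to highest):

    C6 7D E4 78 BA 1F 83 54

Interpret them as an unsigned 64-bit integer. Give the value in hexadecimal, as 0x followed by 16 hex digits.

0xC67DE478BA1F8354

Big-endian stores the most-significant byte at the lowest address.
The bytes are already most-significant first: 0xC67DE478BA1F8354.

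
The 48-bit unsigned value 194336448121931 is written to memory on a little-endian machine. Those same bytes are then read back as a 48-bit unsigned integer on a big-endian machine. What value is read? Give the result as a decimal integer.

82519030153136

194336448121931 in 48-bit hexadecimal is 0xB0BF7AF50C4B.
Stored little-endian, the bytes at ascending addresses are 4B 0C F5 7A BF B0.
Read back as big-endian, the last byte is least significant, giving 0x4B0CF57ABFB0.
0x4B0CF57ABFB0 = 82519030153136.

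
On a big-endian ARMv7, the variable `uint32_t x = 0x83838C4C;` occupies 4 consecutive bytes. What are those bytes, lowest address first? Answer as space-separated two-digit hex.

Split into bytes (most-significant first): 83 83 8C 4C.
Big-endian: lowest address holds the most-significant byte.
So the memory order matches the most-significant-first order: 83 83 8C 4C.

83 83 8C 4C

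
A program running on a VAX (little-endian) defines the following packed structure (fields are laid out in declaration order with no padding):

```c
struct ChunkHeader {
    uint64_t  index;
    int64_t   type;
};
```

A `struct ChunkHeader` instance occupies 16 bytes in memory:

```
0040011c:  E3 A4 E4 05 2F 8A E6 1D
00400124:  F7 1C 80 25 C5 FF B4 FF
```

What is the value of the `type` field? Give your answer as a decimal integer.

-21110876027216649

`type` follows `index` (8 bytes), so it starts at byte offset 8 and occupies 8 bytes.
Bytes at offsets 8..15: F7 1C 80 25 C5 FF B4 FF.
Little-endian: lowest address holds the least-significant byte.
Reassemble most-significant byte first: FF B4 FF C5 25 80 1C F7 → 0xFFB4FFC525801CF7.
Top bit is set, so as a signed 64-bit value this is 0xFFB4FFC525801CF7 − 2^64 = -21110876027216649.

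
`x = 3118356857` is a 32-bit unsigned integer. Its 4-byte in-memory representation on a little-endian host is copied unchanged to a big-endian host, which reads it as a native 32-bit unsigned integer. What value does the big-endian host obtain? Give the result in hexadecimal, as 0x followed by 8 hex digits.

3118356857 in 32-bit hexadecimal is 0xB9DE5979.
Stored little-endian, the bytes at ascending addresses are 79 59 DE B9.
Read back as big-endian, the last byte is least significant, giving 0x7959DEB9.

0x7959DEB9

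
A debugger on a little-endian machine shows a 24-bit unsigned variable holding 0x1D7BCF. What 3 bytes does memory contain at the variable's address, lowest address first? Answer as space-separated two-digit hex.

CF 7B 1D

Split into bytes (most-significant first): 1D 7B CF.
Little-endian: lowest address holds the least-significant byte.
So at ascending addresses the bytes are CF 7B 1D.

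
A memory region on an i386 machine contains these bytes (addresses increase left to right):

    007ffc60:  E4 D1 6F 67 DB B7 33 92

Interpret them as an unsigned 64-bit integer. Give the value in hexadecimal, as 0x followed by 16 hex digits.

0x9233B7DB676FD1E4

Little-endian: lowest address holds the least-significant byte.
Reassemble most-significant byte first: 92 33 B7 DB 67 6F D1 E4 → 0x9233B7DB676FD1E4.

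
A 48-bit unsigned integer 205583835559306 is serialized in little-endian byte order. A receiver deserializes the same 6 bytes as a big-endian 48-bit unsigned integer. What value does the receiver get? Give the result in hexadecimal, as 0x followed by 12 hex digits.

0x8A757D37FABA

205583835559306 in 48-bit hexadecimal is 0xBAFA377D758A.
Stored little-endian, the bytes at ascending addresses are 8A 75 7D 37 FA BA.
Read back as big-endian, the last byte is least significant, giving 0x8A757D37FABA.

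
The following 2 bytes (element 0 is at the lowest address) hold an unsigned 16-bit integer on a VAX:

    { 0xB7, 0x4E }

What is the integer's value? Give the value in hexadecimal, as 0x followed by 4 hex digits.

0x4EB7

Little-endian: lowest address holds the least-significant byte.
Reassemble most-significant byte first: 4E B7 → 0x4EB7.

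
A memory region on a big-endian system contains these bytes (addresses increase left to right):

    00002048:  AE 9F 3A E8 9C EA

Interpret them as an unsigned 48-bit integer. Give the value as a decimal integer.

191998911356138

Big-endian: lowest address holds the most-significant byte.
The bytes are already most-significant first: 0xAE9F3AE89CEA.
0xAE9F3AE89CEA = 191998911356138.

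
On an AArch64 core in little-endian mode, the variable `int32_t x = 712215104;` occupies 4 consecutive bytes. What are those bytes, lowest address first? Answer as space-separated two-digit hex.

712215104 in hexadecimal, padded to 32 bits, is 0x2A738A40.
Split into bytes (most-significant first): 2A 73 8A 40.
Little-endian stores the least-significant byte at the lowest address.
So at ascending addresses the bytes are 40 8A 73 2A.

40 8A 73 2A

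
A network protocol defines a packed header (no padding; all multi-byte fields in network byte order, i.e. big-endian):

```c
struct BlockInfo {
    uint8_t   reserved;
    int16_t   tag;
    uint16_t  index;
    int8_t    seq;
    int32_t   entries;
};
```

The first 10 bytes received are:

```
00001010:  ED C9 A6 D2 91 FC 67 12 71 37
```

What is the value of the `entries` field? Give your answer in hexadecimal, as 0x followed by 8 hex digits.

`entries` follows `reserved` (1 B), `tag` (2 B), `index` (2 B), `seq` (1 B), so it starts at offset 1 + 2 + 2 + 1 = 6 and occupies 4 bytes.
Bytes at offsets 6..9: 67 12 71 37.
Big-endian: lowest address holds the most-significant byte.
The bytes are already most-significant first: 0x67127137.

0x67127137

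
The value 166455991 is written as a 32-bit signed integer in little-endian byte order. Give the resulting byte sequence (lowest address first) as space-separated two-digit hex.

166455991 in hexadecimal, padded to 32 bits, is 0x09EBEAB7.
Split into bytes (most-significant first): 09 EB EA B7.
In little-endian order the low byte comes first in memory.
So at ascending addresses the bytes are B7 EA EB 09.

B7 EA EB 09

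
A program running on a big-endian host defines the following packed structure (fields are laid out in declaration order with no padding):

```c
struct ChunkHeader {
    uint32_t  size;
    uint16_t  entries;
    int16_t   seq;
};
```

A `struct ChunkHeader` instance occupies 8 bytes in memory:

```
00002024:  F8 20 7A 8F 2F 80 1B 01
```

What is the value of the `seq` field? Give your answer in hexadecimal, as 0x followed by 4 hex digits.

0x1B01

`seq` follows `size` (4 B), `entries` (2 B), so it starts at offset 4 + 2 = 6 and occupies 2 bytes.
Bytes at offsets 6..7: 1B 01.
Big-endian stores the most-significant byte at the lowest address.
The bytes are already most-significant first: 0x1B01.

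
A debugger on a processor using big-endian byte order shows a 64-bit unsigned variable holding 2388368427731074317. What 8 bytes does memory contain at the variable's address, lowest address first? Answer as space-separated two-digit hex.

21 25 30 6E 4F AB 3D 0D

2388368427731074317 in hexadecimal, padded to 64 bits, is 0x2125306E4FAB3D0D.
Split into bytes (most-significant first): 21 25 30 6E 4F AB 3D 0D.
Big-endian: lowest address holds the most-significant byte.
So the memory order matches the most-significant-first order: 21 25 30 6E 4F AB 3D 0D.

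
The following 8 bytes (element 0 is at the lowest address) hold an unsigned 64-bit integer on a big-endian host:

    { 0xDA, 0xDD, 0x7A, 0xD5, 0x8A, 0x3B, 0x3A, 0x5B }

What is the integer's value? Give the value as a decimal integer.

In big-endian order the high byte comes first in memory.
The bytes are already most-significant first: 0xDADD7AD58A3B3A5B.
0xDADD7AD58A3B3A5B = 15770896527687105115.

15770896527687105115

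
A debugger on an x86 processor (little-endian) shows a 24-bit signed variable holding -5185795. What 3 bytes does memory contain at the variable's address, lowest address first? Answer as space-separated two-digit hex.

FD DE B0

Two's complement of -5185795 in 24 bits: 5185795 = 0x4F2103; invert → 0xB0DEFC; add 1 → 0xB0DEFD.
Split into bytes (most-significant first): B0 DE FD.
Little-endian stores the least-significant byte at the lowest address.
So at ascending addresses the bytes are FD DE B0.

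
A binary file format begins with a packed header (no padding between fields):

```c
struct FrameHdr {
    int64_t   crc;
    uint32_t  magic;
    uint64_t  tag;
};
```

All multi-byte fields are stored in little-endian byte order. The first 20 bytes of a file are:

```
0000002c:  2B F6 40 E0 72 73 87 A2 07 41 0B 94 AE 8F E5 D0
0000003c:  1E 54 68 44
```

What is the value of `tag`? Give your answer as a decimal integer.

`tag` follows `crc` (8 B), `magic` (4 B), so it starts at offset 8 + 4 = 12 and occupies 8 bytes.
Bytes at offsets 12..19: AE 8F E5 D0 1E 54 68 44.
Little-endian: lowest address holds the least-significant byte.
Reassemble most-significant byte first: 44 68 54 1E D0 E5 8F AE → 0x4468541ED0E58FAE.
0x4468541ED0E58FAE = 4929282283487465390.

4929282283487465390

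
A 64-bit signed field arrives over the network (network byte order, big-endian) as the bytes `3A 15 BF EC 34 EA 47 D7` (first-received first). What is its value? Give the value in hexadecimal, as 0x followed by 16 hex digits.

In big-endian order the high byte comes first in memory.
The bytes are already most-significant first: 0x3A15BFEC34EA47D7.

0x3A15BFEC34EA47D7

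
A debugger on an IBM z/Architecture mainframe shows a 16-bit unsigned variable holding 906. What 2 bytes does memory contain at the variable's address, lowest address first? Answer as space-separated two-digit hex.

906 in hexadecimal, padded to 16 bits, is 0x038A.
Split into bytes (most-significant first): 03 8A.
Big-endian stores the most-significant byte at the lowest address.
So the memory order matches the most-significant-first order: 03 8A.

03 8A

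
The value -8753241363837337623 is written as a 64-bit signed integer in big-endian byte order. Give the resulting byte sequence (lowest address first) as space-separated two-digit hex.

Two's complement of -8753241363837337623 in 64 bits: 8753241363837337623 = 0x7979C2A4CCC7C017; invert → 0x86863D5B33383FE8; add 1 → 0x86863D5B33383FE9.
Split into bytes (most-significant first): 86 86 3D 5B 33 38 3F E9.
In big-endian order the high byte comes first in memory.
So the memory order matches the most-significant-first order: 86 86 3D 5B 33 38 3F E9.

86 86 3D 5B 33 38 3F E9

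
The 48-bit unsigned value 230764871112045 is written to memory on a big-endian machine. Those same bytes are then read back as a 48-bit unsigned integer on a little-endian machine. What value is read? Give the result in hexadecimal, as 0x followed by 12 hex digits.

230764871112045 in 48-bit hexadecimal is 0xD1E1222B556D.
Stored big-endian, the bytes at ascending addresses are D1 E1 22 2B 55 6D.
Read back as little-endian, the first byte is least significant, giving 0x6D552B22E1D1.

0x6D552B22E1D1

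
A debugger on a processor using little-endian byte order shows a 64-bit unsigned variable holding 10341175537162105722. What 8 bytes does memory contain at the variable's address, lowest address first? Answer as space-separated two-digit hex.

7A B3 81 74 5C 3C 83 8F

10341175537162105722 in hexadecimal, padded to 64 bits, is 0x8F833C5C7481B37A.
Split into bytes (most-significant first): 8F 83 3C 5C 74 81 B3 7A.
Little-endian stores the least-significant byte at the lowest address.
So at ascending addresses the bytes are 7A B3 81 74 5C 3C 83 8F.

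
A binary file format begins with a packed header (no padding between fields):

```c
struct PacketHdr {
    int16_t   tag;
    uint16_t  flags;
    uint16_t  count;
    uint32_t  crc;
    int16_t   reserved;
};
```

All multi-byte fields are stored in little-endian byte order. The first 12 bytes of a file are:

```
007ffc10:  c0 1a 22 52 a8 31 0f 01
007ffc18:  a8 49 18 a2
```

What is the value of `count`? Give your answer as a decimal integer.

12712

`count` follows `tag` (2 B), `flags` (2 B), so it starts at offset 2 + 2 = 4 and occupies 2 bytes.
Bytes at offsets 4..5: A8 31.
In little-endian order the low byte comes first in memory.
Reassemble most-significant byte first: 31 A8 → 0x31A8.
0x31A8 = 12712.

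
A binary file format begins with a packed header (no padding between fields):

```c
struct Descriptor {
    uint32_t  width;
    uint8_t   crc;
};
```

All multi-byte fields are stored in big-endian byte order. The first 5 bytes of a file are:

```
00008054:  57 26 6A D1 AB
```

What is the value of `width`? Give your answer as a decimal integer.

`width` is the first field, at byte offset 0, occupying 4 bytes.
Bytes at offsets 0..3: 57 26 6A D1.
Big-endian stores the most-significant byte at the lowest address.
The bytes are already most-significant first: 0x57266AD1.
0x57266AD1 = 1462135505.

1462135505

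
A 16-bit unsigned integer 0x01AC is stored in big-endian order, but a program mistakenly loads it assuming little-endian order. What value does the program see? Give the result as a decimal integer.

44033

Stored big-endian, the bytes at ascending addresses are 01 AC.
Read back as little-endian, the first byte is least significant, giving 0xAC01.
0xAC01 = 44033.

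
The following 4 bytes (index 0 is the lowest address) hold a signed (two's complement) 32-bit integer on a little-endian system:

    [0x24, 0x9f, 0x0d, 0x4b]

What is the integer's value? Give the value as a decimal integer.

1259183908

Little-endian: lowest address holds the least-significant byte.
Reassemble most-significant byte first: 4B 0D 9F 24 → 0x4B0D9F24.
0x4B0D9F24 = 1259183908.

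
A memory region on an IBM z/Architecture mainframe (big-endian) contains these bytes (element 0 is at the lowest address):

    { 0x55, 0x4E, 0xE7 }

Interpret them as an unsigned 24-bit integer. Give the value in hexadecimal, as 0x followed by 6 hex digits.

0x554EE7

Big-endian: lowest address holds the most-significant byte.
The bytes are already most-significant first: 0x554EE7.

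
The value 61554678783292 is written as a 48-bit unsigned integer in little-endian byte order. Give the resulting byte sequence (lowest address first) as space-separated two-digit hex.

3C 5D C3 D0 FB 37

61554678783292 in hexadecimal, padded to 48 bits, is 0x37FBD0C35D3C.
Split into bytes (most-significant first): 37 FB D0 C3 5D 3C.
Little-endian: lowest address holds the least-significant byte.
So at ascending addresses the bytes are 3C 5D C3 D0 FB 37.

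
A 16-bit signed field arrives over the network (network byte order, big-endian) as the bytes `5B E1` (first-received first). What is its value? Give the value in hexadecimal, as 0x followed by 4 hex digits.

Big-endian: lowest address holds the most-significant byte.
The bytes are already most-significant first: 0x5BE1.

0x5BE1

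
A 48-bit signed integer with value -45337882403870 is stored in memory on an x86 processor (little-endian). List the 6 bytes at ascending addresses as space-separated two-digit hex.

Two's complement of -45337882403870 in 48 bits: 45337882403870 = 0x293C0C60241E; invert → 0xD6C3F39FDBE1; add 1 → 0xD6C3F39FDBE2.
Split into bytes (most-significant first): D6 C3 F3 9F DB E2.
In little-endian order the low byte comes first in memory.
So at ascending addresses the bytes are E2 DB 9F F3 C3 D6.

E2 DB 9F F3 C3 D6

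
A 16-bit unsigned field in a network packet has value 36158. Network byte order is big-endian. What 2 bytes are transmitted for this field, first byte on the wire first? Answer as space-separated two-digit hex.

8D 3E

36158 in hexadecimal, padded to 16 bits, is 0x8D3E.
Split into bytes (most-significant first): 8D 3E.
In big-endian order the high byte comes first in memory.
So the memory order matches the most-significant-first order: 8D 3E.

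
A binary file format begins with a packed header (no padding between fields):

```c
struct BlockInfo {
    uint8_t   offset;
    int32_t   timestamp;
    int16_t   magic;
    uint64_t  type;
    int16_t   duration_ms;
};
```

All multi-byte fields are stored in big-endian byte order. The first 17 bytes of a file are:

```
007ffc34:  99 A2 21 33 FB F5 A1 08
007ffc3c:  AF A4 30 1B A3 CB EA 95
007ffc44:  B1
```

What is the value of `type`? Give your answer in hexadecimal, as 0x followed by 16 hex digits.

0x08AFA4301BA3CBEA

`type` follows `offset` (1 B), `timestamp` (4 B), `magic` (2 B), so it starts at offset 1 + 4 + 2 = 7 and occupies 8 bytes.
Bytes at offsets 7..14: 08 AF A4 30 1B A3 CB EA.
Big-endian: lowest address holds the most-significant byte.
The bytes are already most-significant first: 0x08AFA4301BA3CBEA.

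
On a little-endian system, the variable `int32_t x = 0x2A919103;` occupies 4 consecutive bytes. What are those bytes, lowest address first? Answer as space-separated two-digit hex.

03 91 91 2A

Split into bytes (most-significant first): 2A 91 91 03.
Little-endian: lowest address holds the least-significant byte.
So at ascending addresses the bytes are 03 91 91 2A.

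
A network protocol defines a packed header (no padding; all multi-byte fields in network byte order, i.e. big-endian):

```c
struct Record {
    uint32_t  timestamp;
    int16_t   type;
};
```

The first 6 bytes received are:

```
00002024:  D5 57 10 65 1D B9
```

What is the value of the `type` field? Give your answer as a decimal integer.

`type` follows `timestamp` (4 bytes), so it starts at byte offset 4 and occupies 2 bytes.
Bytes at offsets 4..5: 1D B9.
Big-endian: lowest address holds the most-significant byte.
The bytes are already most-significant first: 0x1DB9.
0x1DB9 = 7609.

7609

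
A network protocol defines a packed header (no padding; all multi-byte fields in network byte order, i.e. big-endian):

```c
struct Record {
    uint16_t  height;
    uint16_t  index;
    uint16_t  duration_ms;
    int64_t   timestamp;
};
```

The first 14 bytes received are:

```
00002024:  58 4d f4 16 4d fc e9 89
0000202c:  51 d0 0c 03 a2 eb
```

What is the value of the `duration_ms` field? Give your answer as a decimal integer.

`duration_ms` follows `height` (2 B), `index` (2 B), so it starts at offset 2 + 2 = 4 and occupies 2 bytes.
Bytes at offsets 4..5: 4D FC.
Big-endian: lowest address holds the most-significant byte.
The bytes are already most-significant first: 0x4DFC.
0x4DFC = 19964.

19964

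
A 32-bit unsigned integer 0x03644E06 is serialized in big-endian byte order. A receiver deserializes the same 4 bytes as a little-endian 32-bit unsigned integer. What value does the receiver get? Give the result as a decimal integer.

Stored big-endian, the bytes at ascending addresses are 03 64 4E 06.
Read back as little-endian, the first byte is least significant, giving 0x064E6403.
0x064E6403 = 105800707.

105800707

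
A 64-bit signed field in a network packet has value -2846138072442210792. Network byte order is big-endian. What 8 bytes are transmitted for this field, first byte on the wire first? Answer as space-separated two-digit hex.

D8 80 7C 80 AA 5D F6 18

Two's complement of -2846138072442210792 in 64 bits: 2846138072442210792 = 0x277F837F55A209E8; invert → 0xD8807C80AA5DF617; add 1 → 0xD8807C80AA5DF618.
Split into bytes (most-significant first): D8 80 7C 80 AA 5D F6 18.
Big-endian: lowest address holds the most-significant byte.
So the memory order matches the most-significant-first order: D8 80 7C 80 AA 5D F6 18.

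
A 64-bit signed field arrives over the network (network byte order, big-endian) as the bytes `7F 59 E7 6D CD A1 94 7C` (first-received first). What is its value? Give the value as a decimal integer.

9176620174531466364

In big-endian order the high byte comes first in memory.
The bytes are already most-significant first: 0x7F59E76DCDA1947C.
0x7F59E76DCDA1947C = 9176620174531466364.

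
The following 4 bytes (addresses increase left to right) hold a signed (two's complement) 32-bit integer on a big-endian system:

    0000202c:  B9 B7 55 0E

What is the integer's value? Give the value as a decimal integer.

-1179167474

Big-endian stores the most-significant byte at the lowest address.
The bytes are already most-significant first: 0xB9B7550E.
Top bit is set, so as a signed 32-bit value this is 0xB9B7550E − 2^32 = -1179167474.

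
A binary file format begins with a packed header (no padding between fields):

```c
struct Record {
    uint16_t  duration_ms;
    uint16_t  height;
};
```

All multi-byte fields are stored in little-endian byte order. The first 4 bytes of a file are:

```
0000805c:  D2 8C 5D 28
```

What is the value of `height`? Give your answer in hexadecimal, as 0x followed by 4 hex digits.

0x285D

`height` follows `duration_ms` (2 bytes), so it starts at byte offset 2 and occupies 2 bytes.
Bytes at offsets 2..3: 5D 28.
In little-endian order the low byte comes first in memory.
Reassemble most-significant byte first: 28 5D → 0x285D.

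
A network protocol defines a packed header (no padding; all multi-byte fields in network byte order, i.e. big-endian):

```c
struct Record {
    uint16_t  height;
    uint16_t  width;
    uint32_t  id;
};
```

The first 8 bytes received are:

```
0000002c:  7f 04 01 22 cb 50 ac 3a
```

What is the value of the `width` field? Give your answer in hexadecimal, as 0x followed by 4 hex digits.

`width` follows `height` (2 bytes), so it starts at byte offset 2 and occupies 2 bytes.
Bytes at offsets 2..3: 01 22.
Big-endian: lowest address holds the most-significant byte.
The bytes are already most-significant first: 0x0122.

0x0122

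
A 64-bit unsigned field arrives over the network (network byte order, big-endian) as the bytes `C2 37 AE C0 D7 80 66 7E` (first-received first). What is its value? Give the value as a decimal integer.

Big-endian stores the most-significant byte at the lowest address.
The bytes are already most-significant first: 0xC237AEC0D780667E.
0xC237AEC0D780667E = 13994846510349575806.

13994846510349575806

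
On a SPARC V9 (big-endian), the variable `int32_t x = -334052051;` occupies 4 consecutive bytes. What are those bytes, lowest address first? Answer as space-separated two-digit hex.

EC 16 C5 2D

Two's complement of -334052051 in 32 bits: 334052051 = 0x13E93AD3; invert → 0xEC16C52C; add 1 → 0xEC16C52D.
Split into bytes (most-significant first): EC 16 C5 2D.
In big-endian order the high byte comes first in memory.
So the memory order matches the most-significant-first order: EC 16 C5 2D.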